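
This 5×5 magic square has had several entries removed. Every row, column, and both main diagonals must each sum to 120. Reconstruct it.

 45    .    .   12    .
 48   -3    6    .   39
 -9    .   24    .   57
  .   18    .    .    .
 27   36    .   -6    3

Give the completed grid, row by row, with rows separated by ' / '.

Row 2: 48 + (-3) + 6 + 39 + ? = 120, so (2,4) = 30.
The remaining cell in row 5 is (5,3) = 120 − 60 = 60.
From column 1, 120 − (45 + 48 + (-9) + 27) gives (4,1) = 9.
Main diagonal needs 120; the known cells sum to 69, so (4,4) = 51.
Anti-diagonal needs 120; the known cells sum to 99, so (1,5) = 21.
Column 4: 12 + 30 + 51 + (-6) + ? = 120, so (3,4) = 33.
The remaining cell in column 5 is (4,5) = 120 − 120 = 0.
Row 3 must total 120; the given cells sum to 105, so (3,2) = 15.
Row 4: 9 + 18 + 51 + 0 + ? = 120, so (4,3) = 42.
Column 2: -3 + 15 + 18 + 36 + ? = 120, so (1,2) = 54.
Column 3 needs 120; the known cells sum to 132, so (1,3) = -12.

45 54 -12 12 21 / 48 -3 6 30 39 / -9 15 24 33 57 / 9 18 42 51 0 / 27 36 60 -6 3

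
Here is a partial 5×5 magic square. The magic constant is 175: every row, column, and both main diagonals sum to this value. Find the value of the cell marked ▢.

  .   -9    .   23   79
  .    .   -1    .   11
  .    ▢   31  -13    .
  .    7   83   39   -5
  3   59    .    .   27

75

From row 4, 175 − (7 + 83 + 39 + (-5)) gives (4,1) = 51.
Using column 5: 79 + 11 + (-5) + 27 + ? → (3,5) = 175 − 112 = 63.
From anti-diagonal, 175 − (79 + 31 + 7 + 3) gives (2,4) = 55.
Column 4 needs 175; the known cells sum to 104, so (5,4) = 71.
The remaining cell in row 5 is (5,3) = 175 − 160 = 15.
Column 3: -1 + 31 + 83 + 15 + ? = 175, so (1,3) = 47.
From row 1, 175 − (-9 + 47 + 23 + 79) gives (1,1) = 35.
The remaining cell in main diagonal is (2,2) = 175 − 132 = 43.
Using row 2: 43 + (-1) + 55 + 11 + ? → (2,1) = 175 − 108 = 67.
The remaining cell in column 1 is (3,1) = 175 − 156 = 19.
Using column 2: -9 + 43 + 7 + 59 + ? → (3,2) = 175 − 100 = 75.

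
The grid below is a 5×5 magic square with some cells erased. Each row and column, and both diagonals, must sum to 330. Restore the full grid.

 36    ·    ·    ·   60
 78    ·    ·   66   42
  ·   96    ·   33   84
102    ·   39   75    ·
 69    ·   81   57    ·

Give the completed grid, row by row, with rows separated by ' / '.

Using column 1: 36 + 78 + 102 + 69 + ? → (3,1) = 330 − 285 = 45.
Using column 4: 66 + 33 + 75 + 57 + ? → (1,4) = 330 − 231 = 99.
The remaining cell in row 3 is (3,3) = 330 − 258 = 72.
Anti-diagonal must total 330; the given cells sum to 267, so (4,2) = 63.
Row 4: 102 + 63 + 39 + 75 + ? = 330, so (4,5) = 51.
The remaining cell in column 5 is (5,5) = 330 − 237 = 93.
Main diagonal: 36 + 72 + 75 + 93 + ? = 330, so (2,2) = 54.
Row 2 must total 330; the given cells sum to 240, so (2,3) = 90.
From row 5, 330 − (69 + 81 + 57 + 93) gives (5,2) = 30.
The remaining cell in column 2 is (1,2) = 330 − 243 = 87.
Using column 3: 90 + 72 + 39 + 81 + ? → (1,3) = 330 − 282 = 48.

36 87 48 99 60 / 78 54 90 66 42 / 45 96 72 33 84 / 102 63 39 75 51 / 69 30 81 57 93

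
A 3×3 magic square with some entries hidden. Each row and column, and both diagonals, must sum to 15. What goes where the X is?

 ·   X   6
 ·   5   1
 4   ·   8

The remaining cell in row 2 is (2,1) = 15 − 6 = 9.
From row 3, 15 − (4 + 8) gives (3,2) = 3.
Column 1 needs 15; the known cells sum to 13, so (1,1) = 2.
From column 2, 15 − (5 + 3) gives (1,2) = 7.

7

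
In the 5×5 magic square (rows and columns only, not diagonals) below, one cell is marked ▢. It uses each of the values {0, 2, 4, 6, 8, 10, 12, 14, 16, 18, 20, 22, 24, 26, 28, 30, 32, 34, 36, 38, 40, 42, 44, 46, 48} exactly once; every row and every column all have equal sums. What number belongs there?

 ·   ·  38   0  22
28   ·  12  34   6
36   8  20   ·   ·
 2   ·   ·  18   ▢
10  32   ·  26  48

30

The 25 entries sum to 600, so each line sums to 600/5 = 120.
Using row 2: 28 + 12 + 34 + 6 + ? → (2,2) = 120 − 80 = 40.
Row 5 must total 120; the given cells sum to 116, so (5,3) = 4.
The remaining cell in column 1 is (1,1) = 120 − 76 = 44.
Column 3 must total 120; the given cells sum to 74, so (4,3) = 46.
Column 4 needs 120; the known cells sum to 78, so (3,4) = 42.
From row 1, 120 − (44 + 38 + 0 + 22) gives (1,2) = 16.
Row 3 must total 120; the given cells sum to 106, so (3,5) = 14.
Using column 2: 16 + 40 + 8 + 32 + ? → (4,2) = 120 − 96 = 24.
Using column 5: 22 + 6 + 14 + 48 + ? → (4,5) = 120 − 90 = 30.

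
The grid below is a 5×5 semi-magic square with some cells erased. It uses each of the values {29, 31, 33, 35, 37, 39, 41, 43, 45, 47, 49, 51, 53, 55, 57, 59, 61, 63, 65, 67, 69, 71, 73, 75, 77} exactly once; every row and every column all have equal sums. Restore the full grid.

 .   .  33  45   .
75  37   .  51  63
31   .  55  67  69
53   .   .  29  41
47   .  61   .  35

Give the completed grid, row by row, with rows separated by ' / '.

The 25 entries sum to 1325, so each line sums to 1325/5 = 265.
The remaining cell in row 2 is (2,3) = 265 − 226 = 39.
From row 3, 265 − (31 + 55 + 67 + 69) gives (3,2) = 43.
The remaining cell in column 1 is (1,1) = 265 − 206 = 59.
From column 3, 265 − (33 + 39 + 55 + 61) gives (4,3) = 77.
Column 4 must total 265; the given cells sum to 192, so (5,4) = 73.
Column 5 must total 265; the given cells sum to 208, so (1,5) = 57.
Row 1 needs 265; the known cells sum to 194, so (1,2) = 71.
The remaining cell in row 4 is (4,2) = 265 − 200 = 65.
Row 5: 47 + 61 + 73 + 35 + ? = 265, so (5,2) = 49.

59 71 33 45 57 / 75 37 39 51 63 / 31 43 55 67 69 / 53 65 77 29 41 / 47 49 61 73 35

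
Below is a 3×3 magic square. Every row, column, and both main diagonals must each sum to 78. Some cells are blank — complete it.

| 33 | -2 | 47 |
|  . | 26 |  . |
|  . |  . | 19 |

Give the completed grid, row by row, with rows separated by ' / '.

33 -2 47 / 40 26 12 / 5 54 19

Column 2 must total 78; the given cells sum to 24, so (3,2) = 54.
Column 3 needs 78; the known cells sum to 66, so (2,3) = 12.
From anti-diagonal, 78 − (47 + 26) gives (3,1) = 5.
Row 2 must total 78; the given cells sum to 38, so (2,1) = 40.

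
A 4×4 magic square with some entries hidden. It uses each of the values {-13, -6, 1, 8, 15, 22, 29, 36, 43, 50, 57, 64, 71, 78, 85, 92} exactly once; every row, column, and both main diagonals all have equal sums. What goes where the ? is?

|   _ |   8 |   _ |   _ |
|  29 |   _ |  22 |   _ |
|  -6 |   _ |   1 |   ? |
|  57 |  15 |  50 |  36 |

The 16 entries sum to 632, so each line sums to 632/4 = 158.
Column 1 needs 158; the known cells sum to 80, so (1,1) = 78.
From column 3, 158 − (22 + 1 + 50) gives (1,3) = 85.
From main diagonal, 158 − (78 + 1 + 36) gives (2,2) = 43.
Using row 1: 78 + 8 + 85 + ? → (1,4) = 158 − 171 = -13.
From row 2, 158 − (29 + 43 + 22) gives (2,4) = 64.
From column 2, 158 − (8 + 43 + 15) gives (3,2) = 92.
From column 4, 158 − (-13 + 64 + 36) gives (3,4) = 71.

71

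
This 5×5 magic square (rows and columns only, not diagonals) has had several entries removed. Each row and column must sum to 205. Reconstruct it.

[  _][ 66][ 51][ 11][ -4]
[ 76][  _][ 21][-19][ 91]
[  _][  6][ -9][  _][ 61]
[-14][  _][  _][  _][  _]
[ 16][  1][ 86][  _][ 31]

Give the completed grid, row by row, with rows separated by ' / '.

Row 1: 66 + 51 + 11 + (-4) + ? = 205, so (1,1) = 81.
Row 2 must total 205; the given cells sum to 169, so (2,2) = 36.
The remaining cell in row 5 is (5,4) = 205 − 134 = 71.
The remaining cell in column 1 is (3,1) = 205 − 159 = 46.
Using column 2: 66 + 36 + 6 + 1 + ? → (4,2) = 205 − 109 = 96.
The remaining cell in column 3 is (4,3) = 205 − 149 = 56.
The remaining cell in column 5 is (4,5) = 205 − 179 = 26.
Using row 3: 46 + 6 + (-9) + 61 + ? → (3,4) = 205 − 104 = 101.
Row 4 needs 205; the known cells sum to 164, so (4,4) = 41.

81 66 51 11 -4 / 76 36 21 -19 91 / 46 6 -9 101 61 / -14 96 56 41 26 / 16 1 86 71 31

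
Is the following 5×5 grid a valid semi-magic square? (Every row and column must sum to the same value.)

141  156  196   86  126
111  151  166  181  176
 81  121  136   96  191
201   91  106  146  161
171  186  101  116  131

Row 1: 141 + 156 + 196 + 86 + 126 = 705.
Row 2: 111 + 151 + 166 + 181 + 176 = 785.
Row 3: 81 + 121 + 136 + 96 + 191 = 625.
Row 4: 201 + 91 + 106 + 146 + 161 = 705.
Row 5: 171 + 186 + 101 + 116 + 131 = 705.
Column 1: 141 + 111 + 81 + 201 + 171 = 705.
Column 2: 156 + 151 + 121 + 91 + 186 = 705.
Column 3: 196 + 166 + 136 + 106 + 101 = 705.
Column 4: 86 + 181 + 96 + 146 + 116 = 625.
Column 5: 126 + 176 + 191 + 161 + 131 = 785.

No — column 2 sums to 705 but row 2 sums to 785.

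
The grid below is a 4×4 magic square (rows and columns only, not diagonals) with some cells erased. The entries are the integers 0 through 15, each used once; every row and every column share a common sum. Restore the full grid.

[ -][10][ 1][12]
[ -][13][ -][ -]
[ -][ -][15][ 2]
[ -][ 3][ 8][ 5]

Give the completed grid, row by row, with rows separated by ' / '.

The entries are 0 through 15, which sum to 120, so each line sums to 120/4 = 30.
Row 1 must total 30; the given cells sum to 23, so (1,1) = 7.
The remaining cell in row 4 is (4,1) = 30 − 16 = 14.
Column 2: 10 + 13 + 3 + ? = 30, so (3,2) = 4.
Using column 3: 1 + 15 + 8 + ? → (2,3) = 30 − 24 = 6.
The remaining cell in column 4 is (2,4) = 30 − 19 = 11.
From row 2, 30 − (13 + 6 + 11) gives (2,1) = 0.
Row 3 must total 30; the given cells sum to 21, so (3,1) = 9.

7 10 1 12 / 0 13 6 11 / 9 4 15 2 / 14 3 8 5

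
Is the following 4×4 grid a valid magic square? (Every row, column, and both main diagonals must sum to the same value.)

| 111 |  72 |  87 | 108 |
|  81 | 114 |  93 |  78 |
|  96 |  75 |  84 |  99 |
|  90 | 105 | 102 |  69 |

No — anti-diagonal sums to 366 but main diagonal sums to 378.

Row 1: 111 + 72 + 87 + 108 = 378.
Row 2: 81 + 114 + 93 + 78 = 366.
Row 3: 96 + 75 + 84 + 99 = 354.
Row 4: 90 + 105 + 102 + 69 = 366.
Column 1: 111 + 81 + 96 + 90 = 378.
Column 2: 72 + 114 + 75 + 105 = 366.
Column 3: 87 + 93 + 84 + 102 = 366.
Column 4: 108 + 78 + 99 + 69 = 354.
Main diagonal: 111 + 114 + 84 + 69 = 378.
Anti-diagonal: 108 + 93 + 75 + 90 = 366.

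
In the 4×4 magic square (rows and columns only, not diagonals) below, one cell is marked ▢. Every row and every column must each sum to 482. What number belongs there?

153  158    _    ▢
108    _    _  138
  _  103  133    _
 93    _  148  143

Row 4: 93 + 148 + 143 + ? = 482, so (4,2) = 98.
The remaining cell in column 1 is (3,1) = 482 − 354 = 128.
Column 2 needs 482; the known cells sum to 359, so (2,2) = 123.
From row 2, 482 − (108 + 123 + 138) gives (2,3) = 113.
The remaining cell in row 3 is (3,4) = 482 − 364 = 118.
From column 3, 482 − (113 + 133 + 148) gives (1,3) = 88.
Column 4 must total 482; the given cells sum to 399, so (1,4) = 83.

83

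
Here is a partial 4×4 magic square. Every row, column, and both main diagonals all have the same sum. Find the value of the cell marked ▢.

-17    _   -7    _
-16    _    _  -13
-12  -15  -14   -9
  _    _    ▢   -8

-19

Row 3 is complete and sums to -50; that is the magic constant.
Column 1 needs -50; the known cells sum to -45, so (4,1) = -5.
The remaining cell in column 4 is (1,4) = -50 − (-30) = -20.
Main diagonal must total -50; the given cells sum to -39, so (2,2) = -11.
From anti-diagonal, -50 − (-20 + (-15) + (-5)) gives (2,3) = -10.
Using row 1: -17 + (-7) + (-20) + ? → (1,2) = -50 − (-44) = -6.
The remaining cell in column 2 is (4,2) = -50 − (-32) = -18.
Column 3: -7 + (-10) + (-14) + ? = -50, so (4,3) = -19.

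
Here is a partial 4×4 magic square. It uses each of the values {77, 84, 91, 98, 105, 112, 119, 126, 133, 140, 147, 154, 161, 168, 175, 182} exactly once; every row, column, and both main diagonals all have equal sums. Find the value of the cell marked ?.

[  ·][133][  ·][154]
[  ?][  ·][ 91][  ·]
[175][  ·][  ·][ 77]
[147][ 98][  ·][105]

The 16 entries sum to 2072, so each line sums to 2072/4 = 518.
Row 4 needs 518; the known cells sum to 350, so (4,3) = 168.
The remaining cell in column 4 is (2,4) = 518 − 336 = 182.
The remaining cell in anti-diagonal is (3,2) = 518 − 392 = 126.
Row 3 needs 518; the known cells sum to 378, so (3,3) = 140.
From column 2, 518 − (133 + 126 + 98) gives (2,2) = 161.
The remaining cell in column 3 is (1,3) = 518 − 399 = 119.
Main diagonal: 161 + 140 + 105 + ? = 518, so (1,1) = 112.
The remaining cell in row 2 is (2,1) = 518 − 434 = 84.

84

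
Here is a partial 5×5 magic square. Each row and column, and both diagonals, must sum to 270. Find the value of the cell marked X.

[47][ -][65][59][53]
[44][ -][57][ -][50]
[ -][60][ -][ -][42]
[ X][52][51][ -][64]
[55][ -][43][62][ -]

58

Row 1 needs 270; the known cells sum to 224, so (1,2) = 46.
Using column 3: 65 + 57 + 51 + 43 + ? → (3,3) = 270 − 216 = 54.
Using column 5: 53 + 50 + 42 + 64 + ? → (5,5) = 270 − 209 = 61.
The remaining cell in anti-diagonal is (2,4) = 270 − 214 = 56.
From row 2, 270 − (44 + 57 + 56 + 50) gives (2,2) = 63.
Row 5 needs 270; the known cells sum to 221, so (5,2) = 49.
Main diagonal needs 270; the known cells sum to 225, so (4,4) = 45.
Using row 4: 52 + 51 + 45 + 64 + ? → (4,1) = 270 − 212 = 58.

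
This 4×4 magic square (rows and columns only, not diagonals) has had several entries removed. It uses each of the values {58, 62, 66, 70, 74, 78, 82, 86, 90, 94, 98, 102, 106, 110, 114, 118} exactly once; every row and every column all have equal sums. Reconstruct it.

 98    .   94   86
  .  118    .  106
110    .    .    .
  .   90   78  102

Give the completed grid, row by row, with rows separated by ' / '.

98 74 94 86 / 62 118 66 106 / 110 70 114 58 / 82 90 78 102

The 16 entries sum to 1408, so each line sums to 1408/4 = 352.
From row 1, 352 − (98 + 94 + 86) gives (1,2) = 74.
Row 4: 90 + 78 + 102 + ? = 352, so (4,1) = 82.
Column 1 needs 352; the known cells sum to 290, so (2,1) = 62.
Column 2: 74 + 118 + 90 + ? = 352, so (3,2) = 70.
From column 4, 352 − (86 + 106 + 102) gives (3,4) = 58.
Row 2 needs 352; the known cells sum to 286, so (2,3) = 66.
Row 3: 110 + 70 + 58 + ? = 352, so (3,3) = 114.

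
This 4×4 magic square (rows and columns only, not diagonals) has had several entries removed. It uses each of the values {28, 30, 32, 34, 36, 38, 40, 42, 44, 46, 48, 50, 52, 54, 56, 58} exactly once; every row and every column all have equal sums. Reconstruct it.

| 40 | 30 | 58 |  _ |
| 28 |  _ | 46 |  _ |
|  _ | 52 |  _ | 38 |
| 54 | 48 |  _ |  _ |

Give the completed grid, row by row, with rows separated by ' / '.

40 30 58 44 / 28 42 46 56 / 50 52 32 38 / 54 48 36 34

The 16 entries sum to 688, so each line sums to 688/4 = 172.
Row 1 must total 172; the given cells sum to 128, so (1,4) = 44.
Using column 1: 40 + 28 + 54 + ? → (3,1) = 172 − 122 = 50.
Column 2 must total 172; the given cells sum to 130, so (2,2) = 42.
Row 2 must total 172; the given cells sum to 116, so (2,4) = 56.
Row 3 must total 172; the given cells sum to 140, so (3,3) = 32.
Column 3 needs 172; the known cells sum to 136, so (4,3) = 36.
Column 4 needs 172; the known cells sum to 138, so (4,4) = 34.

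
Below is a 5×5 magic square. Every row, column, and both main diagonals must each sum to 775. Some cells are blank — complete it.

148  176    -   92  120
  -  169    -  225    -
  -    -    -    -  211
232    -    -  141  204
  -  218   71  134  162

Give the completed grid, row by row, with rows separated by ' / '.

Row 1 must total 775; the given cells sum to 536, so (1,3) = 239.
Row 5 needs 775; the known cells sum to 585, so (5,1) = 190.
The remaining cell in column 4 is (3,4) = 775 − 592 = 183.
Column 5 must total 775; the given cells sum to 697, so (2,5) = 78.
Main diagonal needs 775; the known cells sum to 620, so (3,3) = 155.
Anti-diagonal: 120 + 225 + 155 + 190 + ? = 775, so (4,2) = 85.
Row 4 needs 775; the known cells sum to 662, so (4,3) = 113.
The remaining cell in column 2 is (3,2) = 775 − 648 = 127.
Column 3 needs 775; the known cells sum to 578, so (2,3) = 197.
From row 2, 775 − (169 + 197 + 225 + 78) gives (2,1) = 106.
Row 3 must total 775; the given cells sum to 676, so (3,1) = 99.

148 176 239 92 120 / 106 169 197 225 78 / 99 127 155 183 211 / 232 85 113 141 204 / 190 218 71 134 162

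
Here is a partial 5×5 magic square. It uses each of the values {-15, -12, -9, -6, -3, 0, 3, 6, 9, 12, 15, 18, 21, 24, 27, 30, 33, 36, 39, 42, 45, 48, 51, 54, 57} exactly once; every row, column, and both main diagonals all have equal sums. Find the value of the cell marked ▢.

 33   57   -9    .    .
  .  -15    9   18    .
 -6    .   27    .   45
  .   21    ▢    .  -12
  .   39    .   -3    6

The 25 entries sum to 525, so each line sums to 525/5 = 105.
Column 2: 57 + (-15) + 21 + 39 + ? = 105, so (3,2) = 3.
From main diagonal, 105 − (33 + (-15) + 27 + 6) gives (4,4) = 54.
The remaining cell in row 3 is (3,4) = 105 − 69 = 36.
Column 4 must total 105; the given cells sum to 105, so (1,4) = 0.
Row 1 must total 105; the given cells sum to 81, so (1,5) = 24.
Column 5 must total 105; the given cells sum to 63, so (2,5) = 42.
Anti-diagonal: 24 + 18 + 27 + 21 + ? = 105, so (5,1) = 15.
From row 2, 105 − (-15 + 9 + 18 + 42) gives (2,1) = 51.
Using row 5: 15 + 39 + (-3) + 6 + ? → (5,3) = 105 − 57 = 48.
Column 1 must total 105; the given cells sum to 93, so (4,1) = 12.
Column 3: -9 + 9 + 27 + 48 + ? = 105, so (4,3) = 30.

30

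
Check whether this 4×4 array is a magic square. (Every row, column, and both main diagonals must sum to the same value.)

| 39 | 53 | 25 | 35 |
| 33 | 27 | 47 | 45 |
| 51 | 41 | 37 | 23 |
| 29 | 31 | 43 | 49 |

Row 1: 39 + 53 + 25 + 35 = 152.
Row 2: 33 + 27 + 47 + 45 = 152.
Row 3: 51 + 41 + 37 + 23 = 152.
Row 4: 29 + 31 + 43 + 49 = 152.
Column 1: 39 + 33 + 51 + 29 = 152.
Column 2: 53 + 27 + 41 + 31 = 152.
Column 3: 25 + 47 + 37 + 43 = 152.
Column 4: 35 + 45 + 23 + 49 = 152.
Main diagonal: 39 + 27 + 37 + 49 = 152.
Anti-diagonal: 35 + 47 + 41 + 29 = 152.
All lines sum to 152.

Yes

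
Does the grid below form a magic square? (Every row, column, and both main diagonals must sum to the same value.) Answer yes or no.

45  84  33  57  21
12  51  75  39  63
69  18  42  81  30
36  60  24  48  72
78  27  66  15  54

Yes

Row 1: 45 + 84 + 33 + 57 + 21 = 240.
Row 2: 12 + 51 + 75 + 39 + 63 = 240.
Row 3: 69 + 18 + 42 + 81 + 30 = 240.
Row 4: 36 + 60 + 24 + 48 + 72 = 240.
Row 5: 78 + 27 + 66 + 15 + 54 = 240.
Column 1: 45 + 12 + 69 + 36 + 78 = 240.
Column 2: 84 + 51 + 18 + 60 + 27 = 240.
Column 3: 33 + 75 + 42 + 24 + 66 = 240.
Column 4: 57 + 39 + 81 + 48 + 15 = 240.
Column 5: 21 + 63 + 30 + 72 + 54 = 240.
Main diagonal: 45 + 51 + 42 + 48 + 54 = 240.
Anti-diagonal: 21 + 39 + 42 + 60 + 78 = 240.
All lines sum to 240.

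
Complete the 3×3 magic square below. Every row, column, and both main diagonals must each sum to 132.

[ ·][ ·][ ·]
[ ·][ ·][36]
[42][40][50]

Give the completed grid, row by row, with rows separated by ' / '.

38 48 46 / 52 44 36 / 42 40 50

Column 3 must total 132; the given cells sum to 86, so (1,3) = 46.
Anti-diagonal needs 132; the known cells sum to 88, so (2,2) = 44.
Row 2 needs 132; the known cells sum to 80, so (2,1) = 52.
The remaining cell in column 1 is (1,1) = 132 − 94 = 38.
From column 2, 132 − (44 + 40) gives (1,2) = 48.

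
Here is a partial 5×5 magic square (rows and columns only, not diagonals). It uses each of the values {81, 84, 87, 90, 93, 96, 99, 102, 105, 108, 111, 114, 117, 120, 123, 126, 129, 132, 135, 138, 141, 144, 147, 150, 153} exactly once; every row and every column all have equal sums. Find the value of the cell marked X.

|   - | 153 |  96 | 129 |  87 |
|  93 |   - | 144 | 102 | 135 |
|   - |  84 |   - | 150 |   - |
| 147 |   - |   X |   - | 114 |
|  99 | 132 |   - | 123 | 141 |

The 25 entries sum to 2925, so each line sums to 2925/5 = 585.
Row 1: 153 + 96 + 129 + 87 + ? = 585, so (1,1) = 120.
Row 2 needs 585; the known cells sum to 474, so (2,2) = 111.
Row 5 needs 585; the known cells sum to 495, so (5,3) = 90.
The remaining cell in column 1 is (3,1) = 585 − 459 = 126.
Column 2 needs 585; the known cells sum to 480, so (4,2) = 105.
Column 4: 129 + 102 + 150 + 123 + ? = 585, so (4,4) = 81.
From column 5, 585 − (87 + 135 + 114 + 141) gives (3,5) = 108.
From row 3, 585 − (126 + 84 + 150 + 108) gives (3,3) = 117.
The remaining cell in row 4 is (4,3) = 585 − 447 = 138.

138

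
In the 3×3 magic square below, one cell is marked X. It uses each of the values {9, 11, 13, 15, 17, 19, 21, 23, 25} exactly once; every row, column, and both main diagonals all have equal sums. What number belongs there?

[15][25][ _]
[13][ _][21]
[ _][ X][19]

The 9 entries sum to 153, so each line sums to 153/3 = 51.
Row 1: 15 + 25 + ? = 51, so (1,3) = 11.
The remaining cell in row 2 is (2,2) = 51 − 34 = 17.
From column 1, 51 − (15 + 13) gives (3,1) = 23.
From column 2, 51 − (25 + 17) gives (3,2) = 9.

9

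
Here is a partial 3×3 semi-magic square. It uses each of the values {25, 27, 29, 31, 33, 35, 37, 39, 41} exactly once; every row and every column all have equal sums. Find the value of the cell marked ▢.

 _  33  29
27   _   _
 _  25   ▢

39

The 9 entries sum to 297, so each line sums to 297/3 = 99.
Using row 1: 33 + 29 + ? → (1,1) = 99 − 62 = 37.
Using column 1: 37 + 27 + ? → (3,1) = 99 − 64 = 35.
The remaining cell in column 2 is (2,2) = 99 − 58 = 41.
Row 2 needs 99; the known cells sum to 68, so (2,3) = 31.
Row 3 must total 99; the given cells sum to 60, so (3,3) = 39.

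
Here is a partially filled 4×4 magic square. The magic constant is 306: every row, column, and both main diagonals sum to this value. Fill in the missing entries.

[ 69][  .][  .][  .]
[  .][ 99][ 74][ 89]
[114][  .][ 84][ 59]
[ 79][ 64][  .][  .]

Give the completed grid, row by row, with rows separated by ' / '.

69 94 39 104 / 44 99 74 89 / 114 49 84 59 / 79 64 109 54

Row 2 must total 306; the given cells sum to 262, so (2,1) = 44.
The remaining cell in row 3 is (3,2) = 306 − 257 = 49.
The remaining cell in column 2 is (1,2) = 306 − 212 = 94.
Using main diagonal: 69 + 99 + 84 + ? → (4,4) = 306 − 252 = 54.
Anti-diagonal needs 306; the known cells sum to 202, so (1,4) = 104.
From row 1, 306 − (69 + 94 + 104) gives (1,3) = 39.
Using row 4: 79 + 64 + 54 + ? → (4,3) = 306 − 197 = 109.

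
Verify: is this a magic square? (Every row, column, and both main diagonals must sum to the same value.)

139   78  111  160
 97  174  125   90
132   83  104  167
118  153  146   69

Row 1: 139 + 78 + 111 + 160 = 488.
Row 2: 97 + 174 + 125 + 90 = 486.
Row 3: 132 + 83 + 104 + 167 = 486.
Row 4: 118 + 153 + 146 + 69 = 486.
Column 1: 139 + 97 + 132 + 118 = 486.
Column 2: 78 + 174 + 83 + 153 = 488.
Column 3: 111 + 125 + 104 + 146 = 486.
Column 4: 160 + 90 + 167 + 69 = 486.
Main diagonal: 139 + 174 + 104 + 69 = 486.
Anti-diagonal: 160 + 125 + 83 + 118 = 486.

No — column 2 sums to 488 but column 1 sums to 486.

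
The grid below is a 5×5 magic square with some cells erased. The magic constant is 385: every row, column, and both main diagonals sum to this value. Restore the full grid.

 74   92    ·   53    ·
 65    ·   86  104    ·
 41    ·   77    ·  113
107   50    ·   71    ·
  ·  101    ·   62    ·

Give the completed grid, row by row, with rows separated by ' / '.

74 92 110 53 56 / 65 83 86 104 47 / 41 59 77 95 113 / 107 50 68 71 89 / 98 101 44 62 80

Using column 1: 74 + 65 + 41 + 107 + ? → (5,1) = 385 − 287 = 98.
Column 4 must total 385; the given cells sum to 290, so (3,4) = 95.
Anti-diagonal must total 385; the given cells sum to 329, so (1,5) = 56.
Row 1 must total 385; the given cells sum to 275, so (1,3) = 110.
Using row 3: 41 + 77 + 95 + 113 + ? → (3,2) = 385 − 326 = 59.
Column 2 must total 385; the given cells sum to 302, so (2,2) = 83.
The remaining cell in main diagonal is (5,5) = 385 − 305 = 80.
Row 2 needs 385; the known cells sum to 338, so (2,5) = 47.
Using row 5: 98 + 101 + 62 + 80 + ? → (5,3) = 385 − 341 = 44.
From column 3, 385 − (110 + 86 + 77 + 44) gives (4,3) = 68.
From column 5, 385 − (56 + 47 + 113 + 80) gives (4,5) = 89.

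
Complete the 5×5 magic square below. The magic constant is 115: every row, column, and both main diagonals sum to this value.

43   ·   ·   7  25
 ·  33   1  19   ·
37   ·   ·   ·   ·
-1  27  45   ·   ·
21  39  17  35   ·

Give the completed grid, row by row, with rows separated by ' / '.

The remaining cell in row 5 is (5,5) = 115 − 112 = 3.
Using column 1: 43 + 37 + (-1) + 21 + ? → (2,1) = 115 − 100 = 15.
The remaining cell in anti-diagonal is (3,3) = 115 − 92 = 23.
The remaining cell in row 2 is (2,5) = 115 − 68 = 47.
Column 3 needs 115; the known cells sum to 86, so (1,3) = 29.
Main diagonal needs 115; the known cells sum to 102, so (4,4) = 13.
Using row 1: 43 + 29 + 7 + 25 + ? → (1,2) = 115 − 104 = 11.
Using row 4: -1 + 27 + 45 + 13 + ? → (4,5) = 115 − 84 = 31.
Using column 2: 11 + 33 + 27 + 39 + ? → (3,2) = 115 − 110 = 5.
From column 4, 115 − (7 + 19 + 13 + 35) gives (3,4) = 41.
From column 5, 115 − (25 + 47 + 31 + 3) gives (3,5) = 9.

43 11 29 7 25 / 15 33 1 19 47 / 37 5 23 41 9 / -1 27 45 13 31 / 21 39 17 35 3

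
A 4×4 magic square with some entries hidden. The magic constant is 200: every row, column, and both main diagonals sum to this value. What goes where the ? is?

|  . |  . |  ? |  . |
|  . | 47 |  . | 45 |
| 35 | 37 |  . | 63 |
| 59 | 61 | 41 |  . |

Row 3 must total 200; the given cells sum to 135, so (3,3) = 65.
The remaining cell in row 4 is (4,4) = 200 − 161 = 39.
Column 2 needs 200; the known cells sum to 145, so (1,2) = 55.
The remaining cell in column 4 is (1,4) = 200 − 147 = 53.
Main diagonal must total 200; the given cells sum to 151, so (1,1) = 49.
The remaining cell in anti-diagonal is (2,3) = 200 − 149 = 51.
From row 1, 200 − (49 + 55 + 53) gives (1,3) = 43.

43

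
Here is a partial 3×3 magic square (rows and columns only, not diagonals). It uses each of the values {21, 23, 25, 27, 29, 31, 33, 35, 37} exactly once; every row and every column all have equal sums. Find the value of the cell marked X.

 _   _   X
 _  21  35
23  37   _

25

The 9 entries sum to 261, so each line sums to 261/3 = 87.
From row 2, 87 − (21 + 35) gives (2,1) = 31.
From row 3, 87 − (23 + 37) gives (3,3) = 27.
From column 1, 87 − (31 + 23) gives (1,1) = 33.
From column 2, 87 − (21 + 37) gives (1,2) = 29.
From column 3, 87 − (35 + 27) gives (1,3) = 25.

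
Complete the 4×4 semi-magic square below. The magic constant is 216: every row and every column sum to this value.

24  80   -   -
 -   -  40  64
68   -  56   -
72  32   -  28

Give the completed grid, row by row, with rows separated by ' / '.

24 80 36 76 / 52 60 40 64 / 68 44 56 48 / 72 32 84 28

Row 4: 72 + 32 + 28 + ? = 216, so (4,3) = 84.
Column 1: 24 + 68 + 72 + ? = 216, so (2,1) = 52.
Column 3 must total 216; the given cells sum to 180, so (1,3) = 36.
Using row 1: 24 + 80 + 36 + ? → (1,4) = 216 − 140 = 76.
From row 2, 216 − (52 + 40 + 64) gives (2,2) = 60.
Column 2 needs 216; the known cells sum to 172, so (3,2) = 44.
Column 4 must total 216; the given cells sum to 168, so (3,4) = 48.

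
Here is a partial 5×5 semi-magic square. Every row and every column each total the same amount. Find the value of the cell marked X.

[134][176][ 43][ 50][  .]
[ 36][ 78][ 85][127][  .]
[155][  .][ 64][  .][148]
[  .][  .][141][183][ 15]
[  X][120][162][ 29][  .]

113

Column 3 is complete and sums to 495; that is the magic constant.
Row 1 needs 495; the known cells sum to 403, so (1,5) = 92.
Row 2 must total 495; the given cells sum to 326, so (2,5) = 169.
From column 4, 495 − (50 + 127 + 183 + 29) gives (3,4) = 106.
Column 5 needs 495; the known cells sum to 424, so (5,5) = 71.
Row 3 needs 495; the known cells sum to 473, so (3,2) = 22.
Row 5: 120 + 162 + 29 + 71 + ? = 495, so (5,1) = 113.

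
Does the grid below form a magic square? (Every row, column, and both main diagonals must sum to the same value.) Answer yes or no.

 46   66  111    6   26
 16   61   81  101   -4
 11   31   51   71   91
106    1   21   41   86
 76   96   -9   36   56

Yes

Row 1: 46 + 66 + 111 + 6 + 26 = 255.
Row 2: 16 + 61 + 81 + 101 + (-4) = 255.
Row 3: 11 + 31 + 51 + 71 + 91 = 255.
Row 4: 106 + 1 + 21 + 41 + 86 = 255.
Row 5: 76 + 96 + (-9) + 36 + 56 = 255.
Column 1: 46 + 16 + 11 + 106 + 76 = 255.
Column 2: 66 + 61 + 31 + 1 + 96 = 255.
Column 3: 111 + 81 + 51 + 21 + (-9) = 255.
Column 4: 6 + 101 + 71 + 41 + 36 = 255.
Column 5: 26 + (-4) + 91 + 86 + 56 = 255.
Main diagonal: 46 + 61 + 51 + 41 + 56 = 255.
Anti-diagonal: 26 + 101 + 51 + 1 + 76 = 255.
All lines sum to 255.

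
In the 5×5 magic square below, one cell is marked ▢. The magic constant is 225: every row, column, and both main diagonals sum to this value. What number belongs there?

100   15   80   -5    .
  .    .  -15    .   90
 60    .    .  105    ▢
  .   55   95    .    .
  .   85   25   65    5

20

Row 1 must total 225; the given cells sum to 190, so (1,5) = 35.
Row 5: 85 + 25 + 65 + 5 + ? = 225, so (5,1) = 45.
Using column 3: 80 + (-15) + 95 + 25 + ? → (3,3) = 225 − 185 = 40.
Anti-diagonal needs 225; the known cells sum to 175, so (2,4) = 50.
Using column 4: -5 + 50 + 105 + 65 + ? → (4,4) = 225 − 215 = 10.
Main diagonal: 100 + 40 + 10 + 5 + ? = 225, so (2,2) = 70.
Row 2: 70 + (-15) + 50 + 90 + ? = 225, so (2,1) = 30.
Using column 1: 100 + 30 + 60 + 45 + ? → (4,1) = 225 − 235 = -10.
Column 2 must total 225; the given cells sum to 225, so (3,2) = 0.
Row 3 must total 225; the given cells sum to 205, so (3,5) = 20.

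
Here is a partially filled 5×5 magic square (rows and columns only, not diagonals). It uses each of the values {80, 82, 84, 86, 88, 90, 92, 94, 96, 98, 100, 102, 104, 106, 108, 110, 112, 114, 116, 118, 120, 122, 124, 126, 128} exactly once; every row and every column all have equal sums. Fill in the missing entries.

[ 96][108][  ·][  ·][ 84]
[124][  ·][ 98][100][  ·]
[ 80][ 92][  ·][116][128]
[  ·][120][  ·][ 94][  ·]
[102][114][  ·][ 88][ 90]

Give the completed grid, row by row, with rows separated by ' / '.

96 108 110 122 84 / 124 86 98 100 112 / 80 92 104 116 128 / 118 120 82 94 106 / 102 114 126 88 90

The 25 entries sum to 2600, so each line sums to 2600/5 = 520.
Row 3: 80 + 92 + 116 + 128 + ? = 520, so (3,3) = 104.
Row 5: 102 + 114 + 88 + 90 + ? = 520, so (5,3) = 126.
The remaining cell in column 1 is (4,1) = 520 − 402 = 118.
Column 2 needs 520; the known cells sum to 434, so (2,2) = 86.
Column 4: 100 + 116 + 94 + 88 + ? = 520, so (1,4) = 122.
Using row 1: 96 + 108 + 122 + 84 + ? → (1,3) = 520 − 410 = 110.
Using row 2: 124 + 86 + 98 + 100 + ? → (2,5) = 520 − 408 = 112.
Using column 3: 110 + 98 + 104 + 126 + ? → (4,3) = 520 − 438 = 82.
From column 5, 520 − (84 + 112 + 128 + 90) gives (4,5) = 106.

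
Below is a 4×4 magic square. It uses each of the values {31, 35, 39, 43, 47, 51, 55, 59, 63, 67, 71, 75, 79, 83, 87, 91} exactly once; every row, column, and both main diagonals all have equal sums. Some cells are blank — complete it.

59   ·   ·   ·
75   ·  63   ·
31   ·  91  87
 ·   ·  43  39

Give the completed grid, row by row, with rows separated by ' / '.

The 16 entries sum to 976, so each line sums to 976/4 = 244.
Row 3: 31 + 91 + 87 + ? = 244, so (3,2) = 35.
Column 1 needs 244; the known cells sum to 165, so (4,1) = 79.
The remaining cell in column 3 is (1,3) = 244 − 197 = 47.
Main diagonal needs 244; the known cells sum to 189, so (2,2) = 55.
The remaining cell in anti-diagonal is (1,4) = 244 − 177 = 67.
Row 1: 59 + 47 + 67 + ? = 244, so (1,2) = 71.
Row 2: 75 + 55 + 63 + ? = 244, so (2,4) = 51.
Row 4 needs 244; the known cells sum to 161, so (4,2) = 83.

59 71 47 67 / 75 55 63 51 / 31 35 91 87 / 79 83 43 39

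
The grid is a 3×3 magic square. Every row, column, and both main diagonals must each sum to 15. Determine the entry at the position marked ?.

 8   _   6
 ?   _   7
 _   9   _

Using row 1: 8 + 6 + ? → (1,2) = 15 − 14 = 1.
Column 2 must total 15; the given cells sum to 10, so (2,2) = 5.
Column 3 needs 15; the known cells sum to 13, so (3,3) = 2.
From anti-diagonal, 15 − (6 + 5) gives (3,1) = 4.
From row 2, 15 − (5 + 7) gives (2,1) = 3.

3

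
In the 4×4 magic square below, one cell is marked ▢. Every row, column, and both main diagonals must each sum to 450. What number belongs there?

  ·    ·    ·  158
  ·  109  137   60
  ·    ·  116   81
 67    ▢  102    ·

130

Row 2: 109 + 137 + 60 + ? = 450, so (2,1) = 144.
Column 3: 137 + 116 + 102 + ? = 450, so (1,3) = 95.
From column 4, 450 − (158 + 60 + 81) gives (4,4) = 151.
Main diagonal needs 450; the known cells sum to 376, so (1,1) = 74.
Anti-diagonal must total 450; the given cells sum to 362, so (3,2) = 88.
The remaining cell in row 1 is (1,2) = 450 − 327 = 123.
Row 3: 88 + 116 + 81 + ? = 450, so (3,1) = 165.
Row 4 needs 450; the known cells sum to 320, so (4,2) = 130.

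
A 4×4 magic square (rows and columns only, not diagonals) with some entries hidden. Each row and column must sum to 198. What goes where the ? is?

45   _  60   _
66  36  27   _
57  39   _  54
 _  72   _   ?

33

From row 2, 198 − (66 + 36 + 27) gives (2,4) = 69.
The remaining cell in row 3 is (3,3) = 198 − 150 = 48.
Column 1 must total 198; the given cells sum to 168, so (4,1) = 30.
Column 2: 36 + 39 + 72 + ? = 198, so (1,2) = 51.
Using column 3: 60 + 27 + 48 + ? → (4,3) = 198 − 135 = 63.
Row 1 must total 198; the given cells sum to 156, so (1,4) = 42.
Row 4 must total 198; the given cells sum to 165, so (4,4) = 33.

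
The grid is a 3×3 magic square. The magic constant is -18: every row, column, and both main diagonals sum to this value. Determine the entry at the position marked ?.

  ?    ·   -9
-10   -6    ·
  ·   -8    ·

Using row 2: -10 + (-6) + ? → (2,3) = -18 − (-16) = -2.
The remaining cell in column 2 is (1,2) = -18 − (-14) = -4.
From column 3, -18 − (-9 + (-2)) gives (3,3) = -7.
Main diagonal must total -18; the given cells sum to -13, so (1,1) = -5.

-5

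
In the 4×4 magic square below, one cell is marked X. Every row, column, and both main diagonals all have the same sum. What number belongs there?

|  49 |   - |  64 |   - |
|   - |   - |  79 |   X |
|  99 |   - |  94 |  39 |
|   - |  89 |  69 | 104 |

Column 3 is complete and sums to 306; that is the magic constant.
The remaining cell in row 3 is (3,2) = 306 − 232 = 74.
From row 4, 306 − (89 + 69 + 104) gives (4,1) = 44.
Column 1 needs 306; the known cells sum to 192, so (2,1) = 114.
Main diagonal must total 306; the given cells sum to 247, so (2,2) = 59.
Anti-diagonal: 79 + 74 + 44 + ? = 306, so (1,4) = 109.
The remaining cell in row 1 is (1,2) = 306 − 222 = 84.
Row 2 needs 306; the known cells sum to 252, so (2,4) = 54.

54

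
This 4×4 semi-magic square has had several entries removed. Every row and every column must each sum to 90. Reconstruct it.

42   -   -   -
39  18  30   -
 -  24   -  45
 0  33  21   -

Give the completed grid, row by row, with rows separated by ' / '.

Row 2 needs 90; the known cells sum to 87, so (2,4) = 3.
Row 4 needs 90; the known cells sum to 54, so (4,4) = 36.
The remaining cell in column 1 is (3,1) = 90 − 81 = 9.
The remaining cell in column 2 is (1,2) = 90 − 75 = 15.
Column 4: 3 + 45 + 36 + ? = 90, so (1,4) = 6.
Using row 1: 42 + 15 + 6 + ? → (1,3) = 90 − 63 = 27.
Using row 3: 9 + 24 + 45 + ? → (3,3) = 90 − 78 = 12.

42 15 27 6 / 39 18 30 3 / 9 24 12 45 / 0 33 21 36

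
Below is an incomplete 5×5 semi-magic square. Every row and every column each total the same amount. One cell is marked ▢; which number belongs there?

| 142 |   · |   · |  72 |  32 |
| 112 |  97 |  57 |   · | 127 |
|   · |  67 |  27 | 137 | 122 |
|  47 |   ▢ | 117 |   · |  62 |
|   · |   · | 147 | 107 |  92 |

Column 5 is complete and sums to 435; that is the magic constant.
Row 2 must total 435; the given cells sum to 393, so (2,4) = 42.
From row 3, 435 − (67 + 27 + 137 + 122) gives (3,1) = 82.
Column 1 needs 435; the known cells sum to 383, so (5,1) = 52.
Column 3 must total 435; the given cells sum to 348, so (1,3) = 87.
Column 4 must total 435; the given cells sum to 358, so (4,4) = 77.
Row 1 needs 435; the known cells sum to 333, so (1,2) = 102.
Using row 4: 47 + 117 + 77 + 62 + ? → (4,2) = 435 − 303 = 132.

132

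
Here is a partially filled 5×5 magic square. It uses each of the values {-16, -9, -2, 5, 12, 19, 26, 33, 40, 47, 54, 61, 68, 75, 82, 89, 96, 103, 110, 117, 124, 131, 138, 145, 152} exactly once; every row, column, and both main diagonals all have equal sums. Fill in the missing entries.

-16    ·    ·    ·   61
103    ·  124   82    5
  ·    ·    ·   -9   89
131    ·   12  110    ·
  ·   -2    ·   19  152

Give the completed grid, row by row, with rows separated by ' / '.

The 25 entries sum to 1700, so each line sums to 1700/5 = 340.
Using row 2: 103 + 124 + 82 + 5 + ? → (2,2) = 340 − 314 = 26.
The remaining cell in column 4 is (1,4) = 340 − 202 = 138.
Column 5: 61 + 5 + 89 + 152 + ? = 340, so (4,5) = 33.
From main diagonal, 340 − (-16 + 26 + 110 + 152) gives (3,3) = 68.
Using row 4: 131 + 12 + 110 + 33 + ? → (4,2) = 340 − 286 = 54.
Anti-diagonal needs 340; the known cells sum to 265, so (5,1) = 75.
The remaining cell in row 5 is (5,3) = 340 − 244 = 96.
Column 1: -16 + 103 + 131 + 75 + ? = 340, so (3,1) = 47.
Column 3 must total 340; the given cells sum to 300, so (1,3) = 40.
From row 1, 340 − (-16 + 40 + 138 + 61) gives (1,2) = 117.
The remaining cell in row 3 is (3,2) = 340 − 195 = 145.

-16 117 40 138 61 / 103 26 124 82 5 / 47 145 68 -9 89 / 131 54 12 110 33 / 75 -2 96 19 152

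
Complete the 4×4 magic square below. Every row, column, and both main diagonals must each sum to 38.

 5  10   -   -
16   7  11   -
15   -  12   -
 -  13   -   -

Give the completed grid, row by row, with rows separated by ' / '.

Row 2 must total 38; the given cells sum to 34, so (2,4) = 4.
Column 1 must total 38; the given cells sum to 36, so (4,1) = 2.
From column 2, 38 − (10 + 7 + 13) gives (3,2) = 8.
Main diagonal must total 38; the given cells sum to 24, so (4,4) = 14.
Anti-diagonal must total 38; the given cells sum to 21, so (1,4) = 17.
The remaining cell in row 1 is (1,3) = 38 − 32 = 6.
Using row 3: 15 + 8 + 12 + ? → (3,4) = 38 − 35 = 3.
Row 4 needs 38; the known cells sum to 29, so (4,3) = 9.

5 10 6 17 / 16 7 11 4 / 15 8 12 3 / 2 13 9 14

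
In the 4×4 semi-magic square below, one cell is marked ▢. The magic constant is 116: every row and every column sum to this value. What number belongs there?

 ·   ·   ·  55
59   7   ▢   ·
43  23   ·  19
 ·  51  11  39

From row 3, 116 − (43 + 23 + 19) gives (3,3) = 31.
Row 4: 51 + 11 + 39 + ? = 116, so (4,1) = 15.
Column 1: 59 + 43 + 15 + ? = 116, so (1,1) = -1.
The remaining cell in column 2 is (1,2) = 116 − 81 = 35.
From column 4, 116 − (55 + 19 + 39) gives (2,4) = 3.
Row 1: -1 + 35 + 55 + ? = 116, so (1,3) = 27.
Row 2: 59 + 7 + 3 + ? = 116, so (2,3) = 47.

47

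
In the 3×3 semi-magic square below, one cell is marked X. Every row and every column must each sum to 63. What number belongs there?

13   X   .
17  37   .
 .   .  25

From row 2, 63 − (17 + 37) gives (2,3) = 9.
Column 1 must total 63; the given cells sum to 30, so (3,1) = 33.
Column 3 must total 63; the given cells sum to 34, so (1,3) = 29.
Row 1: 13 + 29 + ? = 63, so (1,2) = 21.

21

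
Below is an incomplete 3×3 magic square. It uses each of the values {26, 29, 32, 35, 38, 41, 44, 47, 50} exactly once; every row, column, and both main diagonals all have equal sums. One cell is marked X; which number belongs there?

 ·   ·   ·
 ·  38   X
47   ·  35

The 9 entries sum to 342, so each line sums to 342/3 = 114.
Row 3 must total 114; the given cells sum to 82, so (3,2) = 32.
Using column 2: 38 + 32 + ? → (1,2) = 114 − 70 = 44.
Main diagonal needs 114; the known cells sum to 73, so (1,1) = 41.
Using anti-diagonal: 38 + 47 + ? → (1,3) = 114 − 85 = 29.
Column 1 needs 114; the known cells sum to 88, so (2,1) = 26.
From column 3, 114 − (29 + 35) gives (2,3) = 50.

50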